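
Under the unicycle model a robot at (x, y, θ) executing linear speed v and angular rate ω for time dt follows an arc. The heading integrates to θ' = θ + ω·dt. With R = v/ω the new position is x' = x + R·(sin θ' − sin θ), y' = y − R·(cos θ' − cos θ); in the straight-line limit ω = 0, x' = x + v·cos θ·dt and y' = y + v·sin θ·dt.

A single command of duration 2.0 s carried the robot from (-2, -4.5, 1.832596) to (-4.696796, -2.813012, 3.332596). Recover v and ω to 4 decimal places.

Δθ = 3.332596 − 1.832596 = 1.500000
ω = Δθ/dt = 1.500000/2.0 = 0.7500
R = Δx/(sin θ' − sin θ) = 2.3333
v = R·ω = 2.3333·0.7500 = 1.7500

v = 1.7500, ω = 0.7500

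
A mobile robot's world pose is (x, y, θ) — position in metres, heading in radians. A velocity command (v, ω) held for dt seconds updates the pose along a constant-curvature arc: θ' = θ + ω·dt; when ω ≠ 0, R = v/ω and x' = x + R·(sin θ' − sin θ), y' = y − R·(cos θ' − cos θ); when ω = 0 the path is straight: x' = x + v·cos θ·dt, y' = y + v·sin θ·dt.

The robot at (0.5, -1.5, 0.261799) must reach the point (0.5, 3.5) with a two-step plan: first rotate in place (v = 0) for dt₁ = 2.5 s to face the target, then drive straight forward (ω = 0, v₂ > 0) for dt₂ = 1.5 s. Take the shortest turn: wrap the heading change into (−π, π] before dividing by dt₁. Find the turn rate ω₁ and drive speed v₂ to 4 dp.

heading to target = atan2(3.5−-1.5, 0.5−0.5) = 1.5708
Δθ = wrap(1.5708 − 0.2618) = 1.3090; ω₁ = Δθ/dt₁ = 0.5236
distance = √((0.5−0.5)² + (3.5−-1.5)²) = 5.0000; v₂ = distance/dt₂ = 3.3333

ω₁ = 0.5236, v₂ = 3.3333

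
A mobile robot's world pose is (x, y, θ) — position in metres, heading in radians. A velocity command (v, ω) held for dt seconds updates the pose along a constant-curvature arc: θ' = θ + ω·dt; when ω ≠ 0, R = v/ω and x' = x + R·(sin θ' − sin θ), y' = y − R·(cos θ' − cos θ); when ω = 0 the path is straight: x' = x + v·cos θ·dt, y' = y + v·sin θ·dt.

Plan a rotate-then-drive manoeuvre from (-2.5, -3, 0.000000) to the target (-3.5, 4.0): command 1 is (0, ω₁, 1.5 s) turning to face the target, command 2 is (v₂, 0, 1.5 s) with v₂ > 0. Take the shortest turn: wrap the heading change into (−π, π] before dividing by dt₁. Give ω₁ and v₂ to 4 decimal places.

ω₁ = 1.1418, v₂ = 4.7140

heading to target = atan2(4−-3, -3.5−-2.5) = 1.7127
Δθ = wrap(1.7127 − 0.0000) = 1.7127; ω₁ = Δθ/dt₁ = 1.1418
distance = √((-3.5−-2.5)² + (4−-3)²) = 7.0711; v₂ = distance/dt₂ = 4.7140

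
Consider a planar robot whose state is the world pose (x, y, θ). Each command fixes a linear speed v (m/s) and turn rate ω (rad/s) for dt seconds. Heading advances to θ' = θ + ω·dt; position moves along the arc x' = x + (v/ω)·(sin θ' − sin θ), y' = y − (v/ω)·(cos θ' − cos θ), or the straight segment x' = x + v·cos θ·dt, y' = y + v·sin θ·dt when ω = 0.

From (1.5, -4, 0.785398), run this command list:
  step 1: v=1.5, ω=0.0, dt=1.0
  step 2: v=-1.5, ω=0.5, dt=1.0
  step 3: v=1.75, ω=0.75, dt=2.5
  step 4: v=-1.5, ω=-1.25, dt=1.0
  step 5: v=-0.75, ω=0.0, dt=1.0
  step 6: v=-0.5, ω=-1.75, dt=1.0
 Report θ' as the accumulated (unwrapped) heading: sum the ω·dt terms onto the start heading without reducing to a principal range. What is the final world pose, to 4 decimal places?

(0.7006, -3.1106, 0.1604)

step 1: θ'=0.7854 (straight) → pose (2.5607, -2.9393, 0.7854)
step 2: θ'=1.2854 (R=-3.0000) → pose (1.8033, -4.2160, 1.2854)
step 3: θ'=3.1604 (R=2.3333) → pose (-0.4795, -1.2262, 3.1604)
step 4: θ'=1.9104 (R=1.2000) → pose (0.6745, -2.0262, 1.9104)
step 5: θ'=1.9104 (straight) → pose (0.9244, -2.7334, 1.9104)
step 6: θ'=0.1604 (R=0.2857) → pose (0.7006, -3.1106, 0.1604)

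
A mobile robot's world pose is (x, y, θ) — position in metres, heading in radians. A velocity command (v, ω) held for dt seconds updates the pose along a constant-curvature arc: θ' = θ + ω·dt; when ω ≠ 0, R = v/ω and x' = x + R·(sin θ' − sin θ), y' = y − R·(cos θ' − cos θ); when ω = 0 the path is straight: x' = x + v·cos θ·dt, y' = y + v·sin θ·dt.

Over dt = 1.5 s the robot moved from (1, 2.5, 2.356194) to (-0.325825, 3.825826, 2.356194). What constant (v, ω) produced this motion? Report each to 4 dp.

Δθ = 2.356194 − 2.356194 = 0.000000
ω = Δθ/dt = 0.000000/1.5 = 0.0000
ω = 0 → v = (Δx·cos θ + Δy·sin θ)/dt = 1.2500

v = 1.2500, ω = 0.0000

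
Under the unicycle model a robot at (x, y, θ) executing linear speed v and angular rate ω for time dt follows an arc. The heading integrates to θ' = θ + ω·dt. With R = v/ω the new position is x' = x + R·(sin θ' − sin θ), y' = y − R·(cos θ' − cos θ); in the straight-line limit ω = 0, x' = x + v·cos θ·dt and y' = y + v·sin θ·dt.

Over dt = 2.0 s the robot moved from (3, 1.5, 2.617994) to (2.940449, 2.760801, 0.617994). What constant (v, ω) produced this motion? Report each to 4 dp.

Δθ = 0.617994 − 2.617994 = -2.000000
ω = Δθ/dt = -2.000000/2.0 = -1.0000
R = −Δy/(cos θ' − cos θ) = -0.7500
v = R·ω = -0.7500·-1.0000 = 0.7500

v = 0.7500, ω = -1.0000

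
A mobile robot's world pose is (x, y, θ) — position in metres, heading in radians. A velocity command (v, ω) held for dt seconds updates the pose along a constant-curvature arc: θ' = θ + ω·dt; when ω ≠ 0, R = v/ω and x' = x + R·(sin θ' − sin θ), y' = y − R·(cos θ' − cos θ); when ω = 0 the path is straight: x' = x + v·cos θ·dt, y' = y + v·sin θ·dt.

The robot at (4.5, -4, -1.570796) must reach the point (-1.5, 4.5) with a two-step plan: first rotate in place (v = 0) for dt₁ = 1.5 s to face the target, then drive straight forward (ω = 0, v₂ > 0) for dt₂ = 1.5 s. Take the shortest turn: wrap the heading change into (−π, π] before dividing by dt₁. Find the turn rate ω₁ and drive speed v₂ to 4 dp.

heading to target = atan2(4.5−-4, -1.5−4.5) = 2.1855
Δθ = wrap(2.1855 − -1.5708) = -2.5269; ω₁ = Δθ/dt₁ = -1.6846
distance = √((-1.5−4.5)² + (4.5−-4)²) = 10.4043; v₂ = distance/dt₂ = 6.9362

ω₁ = -1.6846, v₂ = 6.9362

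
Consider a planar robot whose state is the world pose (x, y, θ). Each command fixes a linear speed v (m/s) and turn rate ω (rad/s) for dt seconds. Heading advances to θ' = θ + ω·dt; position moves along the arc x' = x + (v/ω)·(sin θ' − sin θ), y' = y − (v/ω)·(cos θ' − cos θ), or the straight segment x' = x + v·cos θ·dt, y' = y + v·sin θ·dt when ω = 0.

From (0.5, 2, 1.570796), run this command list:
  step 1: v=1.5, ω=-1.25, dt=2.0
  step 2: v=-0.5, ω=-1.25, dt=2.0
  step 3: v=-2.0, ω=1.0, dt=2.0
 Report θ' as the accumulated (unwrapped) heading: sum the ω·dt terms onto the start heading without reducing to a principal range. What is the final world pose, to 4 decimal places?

step 1: θ'=-0.9292 (R=-1.2000) → pose (2.6614, 2.7182, -0.9292)
step 2: θ'=-3.4292 (R=0.4000) → pose (3.0953, 3.3411, -3.4292)
step 3: θ'=-1.4292 (R=-2.0000) → pose (5.6426, 5.5412, -1.4292)

(5.6426, 5.5412, -1.4292)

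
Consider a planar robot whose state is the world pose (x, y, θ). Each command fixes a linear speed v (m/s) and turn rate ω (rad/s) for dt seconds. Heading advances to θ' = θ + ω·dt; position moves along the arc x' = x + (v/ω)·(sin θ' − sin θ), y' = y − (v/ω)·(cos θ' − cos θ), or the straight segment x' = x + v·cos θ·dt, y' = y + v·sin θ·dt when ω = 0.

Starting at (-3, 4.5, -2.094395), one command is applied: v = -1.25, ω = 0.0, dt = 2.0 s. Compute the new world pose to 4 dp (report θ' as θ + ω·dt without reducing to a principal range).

(-1.7500, 6.6651, -2.0944)

θ' = -2.0944 + 0.0·2.0 = -2.0944
ω = 0 → straight: x' = -3 + -1.25·cos(-2.0944)·2.0 = -1.7500
y' = 4.5 + -1.25·sin(-2.0944)·2.0 = 6.6651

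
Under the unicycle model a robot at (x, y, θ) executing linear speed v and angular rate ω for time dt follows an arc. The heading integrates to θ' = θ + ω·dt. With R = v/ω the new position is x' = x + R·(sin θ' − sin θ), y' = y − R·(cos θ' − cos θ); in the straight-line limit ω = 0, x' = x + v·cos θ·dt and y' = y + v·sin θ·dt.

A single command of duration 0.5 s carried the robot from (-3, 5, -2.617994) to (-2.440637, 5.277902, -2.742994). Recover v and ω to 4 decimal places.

Δθ = -2.742994 − -2.617994 = -0.125000
ω = Δθ/dt = -0.125000/0.5 = -0.2500
R = Δx/(sin θ' − sin θ) = 5.0000
v = R·ω = 5.0000·-0.2500 = -1.2500

v = -1.2500, ω = -0.2500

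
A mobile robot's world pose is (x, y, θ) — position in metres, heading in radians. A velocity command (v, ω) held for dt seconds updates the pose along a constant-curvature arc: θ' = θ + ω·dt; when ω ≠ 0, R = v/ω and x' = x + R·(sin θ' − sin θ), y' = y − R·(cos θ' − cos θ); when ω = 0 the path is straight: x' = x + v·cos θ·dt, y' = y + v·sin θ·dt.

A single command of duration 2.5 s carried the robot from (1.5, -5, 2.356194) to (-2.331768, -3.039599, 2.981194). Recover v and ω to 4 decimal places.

Δθ = 2.981194 − 2.356194 = 0.625000
ω = Δθ/dt = 0.625000/2.5 = 0.2500
R = Δx/(sin θ' − sin θ) = 7.0000
v = R·ω = 7.0000·0.2500 = 1.7500

v = 1.7500, ω = 0.2500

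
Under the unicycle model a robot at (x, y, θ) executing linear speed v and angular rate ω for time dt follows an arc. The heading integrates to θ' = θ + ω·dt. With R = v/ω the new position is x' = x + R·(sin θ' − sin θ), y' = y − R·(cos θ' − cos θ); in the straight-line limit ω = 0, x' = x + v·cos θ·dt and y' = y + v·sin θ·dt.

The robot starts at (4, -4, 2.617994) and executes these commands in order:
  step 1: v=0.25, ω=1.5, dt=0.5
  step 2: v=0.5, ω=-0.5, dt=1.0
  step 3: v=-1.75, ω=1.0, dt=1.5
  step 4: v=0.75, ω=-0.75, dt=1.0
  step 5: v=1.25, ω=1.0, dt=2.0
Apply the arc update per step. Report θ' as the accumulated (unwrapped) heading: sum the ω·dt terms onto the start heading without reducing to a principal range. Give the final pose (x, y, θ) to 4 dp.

step 1: θ'=3.3680 (R=0.1667) → pose (3.8793, -3.9819, 3.3680)
step 2: θ'=2.8680 (R=-1.0000) → pose (3.3846, -3.9702, 2.8680)
step 3: θ'=4.3680 (R=-1.7500) → pose (5.5047, -2.8762, 4.3680)
step 4: θ'=3.6180 (R=-1.0000) → pose (5.0220, -3.4272, 3.6180)
step 5: θ'=5.6180 (R=1.2500) → pose (4.8237, -5.5215, 5.6180)

(4.8237, -5.5215, 5.6180)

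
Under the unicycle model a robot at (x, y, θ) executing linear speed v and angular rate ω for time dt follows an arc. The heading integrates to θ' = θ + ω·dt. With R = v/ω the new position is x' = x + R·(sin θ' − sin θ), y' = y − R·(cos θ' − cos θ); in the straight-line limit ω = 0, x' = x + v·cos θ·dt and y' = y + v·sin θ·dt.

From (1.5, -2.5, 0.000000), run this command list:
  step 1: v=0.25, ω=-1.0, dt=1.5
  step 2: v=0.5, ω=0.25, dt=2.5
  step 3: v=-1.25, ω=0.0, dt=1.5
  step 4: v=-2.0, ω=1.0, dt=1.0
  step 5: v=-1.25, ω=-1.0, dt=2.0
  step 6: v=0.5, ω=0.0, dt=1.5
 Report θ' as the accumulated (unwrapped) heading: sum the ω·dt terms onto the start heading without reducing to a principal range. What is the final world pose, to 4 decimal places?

step 1: θ'=-1.5000 (R=-0.2500) → pose (1.7494, -2.7323, -1.5000)
step 2: θ'=-0.8750 (R=2.0000) → pose (2.2093, -3.8728, -0.8750)
step 3: θ'=-0.8750 (straight) → pose (1.0074, -2.4337, -0.8750)
step 4: θ'=0.1250 (R=-2.0000) → pose (-0.7770, -1.7313, 0.1250)
step 5: θ'=-1.8750 (R=1.2500) → pose (-2.1255, -0.1166, -1.8750)
step 6: θ'=-1.8750 (straight) → pose (-2.3501, -0.8322, -1.8750)

(-2.3501, -0.8322, -1.8750)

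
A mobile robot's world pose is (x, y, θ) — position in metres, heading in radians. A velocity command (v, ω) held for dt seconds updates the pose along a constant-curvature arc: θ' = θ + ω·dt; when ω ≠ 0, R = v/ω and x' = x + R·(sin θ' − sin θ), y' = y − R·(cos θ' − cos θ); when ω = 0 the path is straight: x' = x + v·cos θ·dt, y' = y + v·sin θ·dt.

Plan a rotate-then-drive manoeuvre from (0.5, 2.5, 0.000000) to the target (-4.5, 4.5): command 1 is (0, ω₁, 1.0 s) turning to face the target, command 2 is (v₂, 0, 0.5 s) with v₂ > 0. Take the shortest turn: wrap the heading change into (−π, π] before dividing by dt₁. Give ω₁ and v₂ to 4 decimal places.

heading to target = atan2(4.5−2.5, -4.5−0.5) = 2.7611
Δθ = wrap(2.7611 − 0.0000) = 2.7611; ω₁ = Δθ/dt₁ = 2.7611
distance = √((-4.5−0.5)² + (4.5−2.5)²) = 5.3852; v₂ = distance/dt₂ = 10.7703

ω₁ = 2.7611, v₂ = 10.7703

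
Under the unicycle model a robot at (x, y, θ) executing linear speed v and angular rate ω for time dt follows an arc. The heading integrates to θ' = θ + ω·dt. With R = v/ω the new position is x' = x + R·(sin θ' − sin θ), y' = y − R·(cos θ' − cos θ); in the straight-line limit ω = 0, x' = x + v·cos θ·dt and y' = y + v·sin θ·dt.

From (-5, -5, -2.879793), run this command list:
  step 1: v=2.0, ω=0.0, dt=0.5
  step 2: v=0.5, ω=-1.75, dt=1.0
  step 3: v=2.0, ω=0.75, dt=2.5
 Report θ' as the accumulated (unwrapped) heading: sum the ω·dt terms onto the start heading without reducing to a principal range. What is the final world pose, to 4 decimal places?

step 1: θ'=-2.8798 (straight) → pose (-5.9659, -5.2588, -2.8798)
step 2: θ'=-4.6298 (R=-0.2857) → pose (-6.3246, -5.0064, -4.6298)
step 3: θ'=-2.7548 (R=2.6667) → pose (-9.9881, -2.7568, -2.7548)

(-9.9881, -2.7568, -2.7548)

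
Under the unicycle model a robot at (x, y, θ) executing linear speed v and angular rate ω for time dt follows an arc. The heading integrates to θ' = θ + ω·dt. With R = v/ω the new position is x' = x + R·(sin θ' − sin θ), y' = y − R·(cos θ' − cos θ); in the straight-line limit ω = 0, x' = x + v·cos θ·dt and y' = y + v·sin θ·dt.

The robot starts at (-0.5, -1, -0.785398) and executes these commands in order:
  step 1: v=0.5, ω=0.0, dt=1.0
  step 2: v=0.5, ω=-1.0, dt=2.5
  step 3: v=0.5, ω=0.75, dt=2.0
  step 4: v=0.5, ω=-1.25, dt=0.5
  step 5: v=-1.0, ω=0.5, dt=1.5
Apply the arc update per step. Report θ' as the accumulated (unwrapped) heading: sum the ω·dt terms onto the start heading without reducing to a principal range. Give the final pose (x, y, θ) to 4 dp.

step 1: θ'=-0.7854 (straight) → pose (-0.1464, -1.3536, -0.7854)
step 2: θ'=-3.2854 (R=-0.5000) → pose (-0.5717, -2.2019, -3.2854)
step 3: θ'=-1.7854 (R=0.6667) → pose (-1.3186, -2.7198, -1.7854)
step 4: θ'=-2.4104 (R=-0.4000) → pose (-1.4423, -2.9323, -2.4104)
step 5: θ'=-1.6604 (R=-2.0000) → pose (-0.7858, -1.6225, -1.6604)

(-0.7858, -1.6225, -1.6604)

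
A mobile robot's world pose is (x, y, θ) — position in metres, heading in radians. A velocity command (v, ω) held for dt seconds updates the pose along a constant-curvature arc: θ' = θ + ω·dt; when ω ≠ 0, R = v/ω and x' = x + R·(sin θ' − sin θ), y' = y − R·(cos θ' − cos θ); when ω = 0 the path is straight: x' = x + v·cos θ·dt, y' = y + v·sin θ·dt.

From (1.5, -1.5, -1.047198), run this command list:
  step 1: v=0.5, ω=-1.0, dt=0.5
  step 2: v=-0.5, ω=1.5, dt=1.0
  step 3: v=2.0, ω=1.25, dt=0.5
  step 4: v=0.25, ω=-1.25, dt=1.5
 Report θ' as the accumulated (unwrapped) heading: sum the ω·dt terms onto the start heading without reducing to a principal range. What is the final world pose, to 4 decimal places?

step 1: θ'=-1.5472 (R=-0.5000) → pose (1.5668, -1.7382, -1.5472)
step 2: θ'=-0.0472 (R=-0.3333) → pose (1.2493, -1.4131, -0.0472)
step 3: θ'=0.5778 (R=1.6000) → pose (2.1987, -1.1552, 0.5778)
step 4: θ'=-1.2972 (R=-0.2000) → pose (2.5005, -1.2686, -1.2972)

(2.5005, -1.2686, -1.2972)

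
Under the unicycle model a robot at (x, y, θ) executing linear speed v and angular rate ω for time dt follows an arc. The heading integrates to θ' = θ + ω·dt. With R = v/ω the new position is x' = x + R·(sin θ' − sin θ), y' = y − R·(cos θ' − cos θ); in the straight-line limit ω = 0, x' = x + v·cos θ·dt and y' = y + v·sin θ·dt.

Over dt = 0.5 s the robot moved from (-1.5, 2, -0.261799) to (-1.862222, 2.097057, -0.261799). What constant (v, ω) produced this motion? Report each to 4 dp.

Δθ = -0.261799 − -0.261799 = 0.000000
ω = Δθ/dt = 0.000000/0.5 = 0.0000
ω = 0 → v = (Δx·cos θ + Δy·sin θ)/dt = -0.7500

v = -0.7500, ω = 0.0000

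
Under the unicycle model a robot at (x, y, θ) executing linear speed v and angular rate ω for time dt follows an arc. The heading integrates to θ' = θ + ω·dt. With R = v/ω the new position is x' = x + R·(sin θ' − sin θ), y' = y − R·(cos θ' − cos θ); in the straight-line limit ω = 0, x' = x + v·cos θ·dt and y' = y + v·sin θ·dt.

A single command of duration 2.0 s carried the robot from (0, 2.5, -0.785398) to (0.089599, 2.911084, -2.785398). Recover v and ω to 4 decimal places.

Δθ = -2.785398 − -0.785398 = -2.000000
ω = Δθ/dt = -2.000000/2.0 = -1.0000
R = −Δy/(cos θ' − cos θ) = 0.2500
v = R·ω = 0.2500·-1.0000 = -0.2500

v = -0.2500, ω = -1.0000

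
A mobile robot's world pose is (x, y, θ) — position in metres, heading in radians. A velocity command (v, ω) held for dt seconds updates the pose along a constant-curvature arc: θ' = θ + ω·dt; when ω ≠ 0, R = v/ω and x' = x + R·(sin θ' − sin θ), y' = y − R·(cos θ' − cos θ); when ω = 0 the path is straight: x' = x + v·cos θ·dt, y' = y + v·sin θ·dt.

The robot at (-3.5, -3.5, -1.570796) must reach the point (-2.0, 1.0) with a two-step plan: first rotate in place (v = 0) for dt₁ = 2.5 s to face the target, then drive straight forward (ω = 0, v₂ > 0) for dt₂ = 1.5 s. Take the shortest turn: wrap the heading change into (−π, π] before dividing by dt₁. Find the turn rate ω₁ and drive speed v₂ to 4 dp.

ω₁ = 1.1279, v₂ = 3.1623

heading to target = atan2(1−-3.5, -2−-3.5) = 1.2490
Δθ = wrap(1.2490 − -1.5708) = 2.8198; ω₁ = Δθ/dt₁ = 1.1279
distance = √((-2−-3.5)² + (1−-3.5)²) = 4.7434; v₂ = distance/dt₂ = 3.1623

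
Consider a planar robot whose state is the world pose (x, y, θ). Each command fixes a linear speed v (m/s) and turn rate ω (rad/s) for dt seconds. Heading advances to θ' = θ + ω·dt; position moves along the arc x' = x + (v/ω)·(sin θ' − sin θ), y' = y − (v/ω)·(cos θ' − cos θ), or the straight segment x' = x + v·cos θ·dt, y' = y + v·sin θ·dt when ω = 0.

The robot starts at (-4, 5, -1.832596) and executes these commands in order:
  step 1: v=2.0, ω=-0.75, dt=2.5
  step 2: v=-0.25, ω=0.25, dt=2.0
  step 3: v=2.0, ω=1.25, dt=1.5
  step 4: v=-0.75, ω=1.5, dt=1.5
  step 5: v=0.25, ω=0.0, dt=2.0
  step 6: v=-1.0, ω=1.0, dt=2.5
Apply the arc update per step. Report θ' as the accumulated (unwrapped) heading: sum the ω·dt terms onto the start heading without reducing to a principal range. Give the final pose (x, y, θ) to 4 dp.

step 1: θ'=-3.7076 (R=-2.6667) → pose (-8.0058, 3.4394, -3.7076)
step 2: θ'=-3.2076 (R=-1.0000) → pose (-7.5355, 3.2856, -3.2076)
step 3: θ'=-1.3326 (R=1.6000) → pose (-9.1959, 1.3116, -1.3326)
step 4: θ'=0.9174 (R=-0.5000) → pose (-10.0788, 1.4975, 0.9174)
step 5: θ'=0.9174 (straight) → pose (-9.7748, 1.8945, 0.9174)
step 6: θ'=3.4174 (R=-1.0000) → pose (-8.7085, 0.3245, 3.4174)

(-8.7085, 0.3245, 3.4174)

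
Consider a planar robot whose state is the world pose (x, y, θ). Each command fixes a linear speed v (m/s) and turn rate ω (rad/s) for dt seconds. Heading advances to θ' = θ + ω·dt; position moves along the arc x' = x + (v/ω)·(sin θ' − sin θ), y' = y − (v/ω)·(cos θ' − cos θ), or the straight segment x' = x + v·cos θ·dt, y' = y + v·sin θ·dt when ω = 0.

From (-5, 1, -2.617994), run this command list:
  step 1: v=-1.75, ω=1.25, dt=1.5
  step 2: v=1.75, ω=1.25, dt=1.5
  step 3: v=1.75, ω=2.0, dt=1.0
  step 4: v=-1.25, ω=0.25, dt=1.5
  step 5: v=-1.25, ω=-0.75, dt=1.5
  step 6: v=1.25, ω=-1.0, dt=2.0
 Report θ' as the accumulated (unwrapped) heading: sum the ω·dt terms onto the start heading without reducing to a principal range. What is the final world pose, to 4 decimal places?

(0.6505, 6.9745, 0.3820)

step 1: θ'=-0.7430 (R=-1.4000) → pose (-4.7529, 3.2435, -0.7430)
step 2: θ'=1.1320 (R=1.4000) → pose (-2.5384, 3.6797, 1.1320)
step 3: θ'=3.1320 (R=0.8750) → pose (-3.3222, 4.9264, 3.1320)
step 4: θ'=3.5070 (R=-5.0000) → pose (-1.4875, 5.2563, 3.5070)
step 5: θ'=2.3820 (R=1.6667) → pose (0.2557, 4.9082, 2.3820)
step 6: θ'=0.3820 (R=-1.2500) → pose (0.6505, 6.9745, 0.3820)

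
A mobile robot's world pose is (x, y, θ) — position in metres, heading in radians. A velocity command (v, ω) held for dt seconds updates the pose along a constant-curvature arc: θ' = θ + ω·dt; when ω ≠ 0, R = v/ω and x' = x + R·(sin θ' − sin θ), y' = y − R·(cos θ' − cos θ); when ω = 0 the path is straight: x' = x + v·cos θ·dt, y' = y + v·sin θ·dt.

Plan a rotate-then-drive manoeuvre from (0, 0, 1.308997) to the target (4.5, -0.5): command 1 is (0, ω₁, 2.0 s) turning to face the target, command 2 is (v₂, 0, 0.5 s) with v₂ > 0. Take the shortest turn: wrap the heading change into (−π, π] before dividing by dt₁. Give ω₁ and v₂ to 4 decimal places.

heading to target = atan2(-0.5−0, 4.5−0) = -0.1107
Δθ = wrap(-0.1107 − 1.3090) = -1.4197; ω₁ = Δθ/dt₁ = -0.7098
distance = √((4.5−0)² + (-0.5−0)²) = 4.5277; v₂ = distance/dt₂ = 9.0554

ω₁ = -0.7098, v₂ = 9.0554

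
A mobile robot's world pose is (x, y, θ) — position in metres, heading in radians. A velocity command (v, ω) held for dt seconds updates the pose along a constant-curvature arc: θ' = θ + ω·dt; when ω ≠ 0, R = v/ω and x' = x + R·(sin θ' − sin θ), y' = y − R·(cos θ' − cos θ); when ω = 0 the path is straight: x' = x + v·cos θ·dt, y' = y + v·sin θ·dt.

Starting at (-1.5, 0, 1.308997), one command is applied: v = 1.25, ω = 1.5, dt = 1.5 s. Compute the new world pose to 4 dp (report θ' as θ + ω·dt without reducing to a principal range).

(-2.6428, 0.9775, 3.5590)

θ' = 1.3090 + 1.5·1.5 = 3.5590
R = v/ω = 1.25/1.5 = 0.8333
x' = -1.5 + 0.8333·(sin 3.5590 − sin 1.3090) = -2.6428
y' = 0 − 0.8333·(cos 3.5590 − cos 1.3090) = 0.9775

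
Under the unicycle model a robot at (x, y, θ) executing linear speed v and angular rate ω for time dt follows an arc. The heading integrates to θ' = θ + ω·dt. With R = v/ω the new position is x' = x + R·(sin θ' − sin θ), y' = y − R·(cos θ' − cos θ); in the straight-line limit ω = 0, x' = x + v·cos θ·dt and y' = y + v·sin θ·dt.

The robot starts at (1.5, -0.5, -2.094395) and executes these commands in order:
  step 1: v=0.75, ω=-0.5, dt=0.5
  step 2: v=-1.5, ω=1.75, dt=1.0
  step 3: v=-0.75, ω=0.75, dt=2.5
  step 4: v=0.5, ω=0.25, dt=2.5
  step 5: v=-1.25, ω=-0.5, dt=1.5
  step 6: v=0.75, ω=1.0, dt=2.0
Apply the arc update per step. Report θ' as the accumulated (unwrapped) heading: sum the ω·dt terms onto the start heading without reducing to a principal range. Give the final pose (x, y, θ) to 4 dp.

(-1.1751, 0.4206, 3.1556)

step 1: θ'=-2.3444 (R=-1.5000) → pose (1.2741, -0.7981, -2.3444)
step 2: θ'=-0.5944 (R=-0.8571) → pose (1.1409, 0.5110, -0.5944)
step 3: θ'=1.2806 (R=-1.0000) → pose (-0.3773, -0.0314, 1.2806)
step 4: θ'=1.9056 (R=2.0000) → pose (-0.4048, 1.1981, 1.9056)
step 5: θ'=1.1556 (R=2.5000) → pose (-0.4783, -0.6318, 1.1556)
step 6: θ'=3.1556 (R=0.7500) → pose (-1.1751, 0.4206, 3.1556)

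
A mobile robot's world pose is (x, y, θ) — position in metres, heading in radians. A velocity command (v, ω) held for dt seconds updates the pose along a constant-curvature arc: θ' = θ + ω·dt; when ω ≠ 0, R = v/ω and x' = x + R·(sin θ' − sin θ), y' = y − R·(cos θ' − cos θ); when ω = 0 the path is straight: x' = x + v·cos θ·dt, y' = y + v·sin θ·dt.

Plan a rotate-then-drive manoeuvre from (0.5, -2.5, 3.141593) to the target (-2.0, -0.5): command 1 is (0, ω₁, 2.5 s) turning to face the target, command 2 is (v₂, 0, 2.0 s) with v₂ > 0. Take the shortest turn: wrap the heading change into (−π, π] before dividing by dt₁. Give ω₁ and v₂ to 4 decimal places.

heading to target = atan2(-0.5−-2.5, -2−0.5) = 2.4669
Δθ = wrap(2.4669 − 3.1416) = -0.6747; ω₁ = Δθ/dt₁ = -0.2699
distance = √((-2−0.5)² + (-0.5−-2.5)²) = 3.2016; v₂ = distance/dt₂ = 1.6008

ω₁ = -0.2699, v₂ = 1.6008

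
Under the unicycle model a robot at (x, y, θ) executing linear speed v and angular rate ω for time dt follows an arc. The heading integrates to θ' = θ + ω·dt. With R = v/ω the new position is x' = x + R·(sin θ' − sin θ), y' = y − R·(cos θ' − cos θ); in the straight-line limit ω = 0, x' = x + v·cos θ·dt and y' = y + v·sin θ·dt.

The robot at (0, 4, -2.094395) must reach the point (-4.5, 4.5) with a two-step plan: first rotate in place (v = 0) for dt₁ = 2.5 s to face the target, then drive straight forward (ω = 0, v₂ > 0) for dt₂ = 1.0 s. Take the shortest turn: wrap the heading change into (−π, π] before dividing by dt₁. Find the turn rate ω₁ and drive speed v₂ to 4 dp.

heading to target = atan2(4.5−4, -4.5−0) = 3.0309
Δθ = wrap(3.0309 − -2.0944) = -1.1579; ω₁ = Δθ/dt₁ = -0.4631
distance = √((-4.5−0)² + (4.5−4)²) = 4.5277; v₂ = distance/dt₂ = 4.5277

ω₁ = -0.4631, v₂ = 4.5277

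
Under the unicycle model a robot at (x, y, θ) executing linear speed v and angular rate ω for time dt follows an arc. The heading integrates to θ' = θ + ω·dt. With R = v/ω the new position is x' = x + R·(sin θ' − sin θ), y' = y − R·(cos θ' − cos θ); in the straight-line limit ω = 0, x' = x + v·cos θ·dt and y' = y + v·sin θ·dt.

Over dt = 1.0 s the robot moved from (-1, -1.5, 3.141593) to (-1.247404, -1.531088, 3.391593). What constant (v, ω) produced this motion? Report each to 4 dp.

Δθ = 3.391593 − 3.141593 = 0.250000
ω = Δθ/dt = 0.250000/1.0 = 0.2500
R = Δx/(sin θ' − sin θ) = 1.0000
v = R·ω = 1.0000·0.2500 = 0.2500

v = 0.2500, ω = 0.2500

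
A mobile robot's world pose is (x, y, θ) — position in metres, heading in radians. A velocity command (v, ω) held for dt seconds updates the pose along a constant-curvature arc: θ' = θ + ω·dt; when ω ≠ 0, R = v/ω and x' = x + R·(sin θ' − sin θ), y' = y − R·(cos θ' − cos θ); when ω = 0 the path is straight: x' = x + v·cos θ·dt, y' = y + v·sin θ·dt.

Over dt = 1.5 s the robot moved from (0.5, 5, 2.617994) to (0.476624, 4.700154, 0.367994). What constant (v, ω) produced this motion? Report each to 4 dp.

v = -0.2500, ω = -1.5000

Δθ = 0.367994 − 2.617994 = -2.250000
ω = Δθ/dt = -2.250000/1.5 = -1.5000
R = −Δy/(cos θ' − cos θ) = 0.1667
v = R·ω = 0.1667·-1.5000 = -0.2500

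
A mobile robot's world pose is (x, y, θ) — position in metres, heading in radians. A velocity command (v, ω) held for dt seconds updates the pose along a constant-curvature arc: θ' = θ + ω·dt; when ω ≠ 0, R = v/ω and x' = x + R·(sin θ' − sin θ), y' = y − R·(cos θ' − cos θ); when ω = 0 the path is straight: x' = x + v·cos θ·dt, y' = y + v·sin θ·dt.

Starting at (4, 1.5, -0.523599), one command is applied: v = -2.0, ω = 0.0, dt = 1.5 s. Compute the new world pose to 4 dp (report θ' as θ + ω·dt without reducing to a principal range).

(1.4019, 3.0000, -0.5236)

θ' = -0.5236 + 0.0·1.5 = -0.5236
ω = 0 → straight: x' = 4 + -2.0·cos(-0.5236)·1.5 = 1.4019
y' = 1.5 + -2.0·sin(-0.5236)·1.5 = 3.0000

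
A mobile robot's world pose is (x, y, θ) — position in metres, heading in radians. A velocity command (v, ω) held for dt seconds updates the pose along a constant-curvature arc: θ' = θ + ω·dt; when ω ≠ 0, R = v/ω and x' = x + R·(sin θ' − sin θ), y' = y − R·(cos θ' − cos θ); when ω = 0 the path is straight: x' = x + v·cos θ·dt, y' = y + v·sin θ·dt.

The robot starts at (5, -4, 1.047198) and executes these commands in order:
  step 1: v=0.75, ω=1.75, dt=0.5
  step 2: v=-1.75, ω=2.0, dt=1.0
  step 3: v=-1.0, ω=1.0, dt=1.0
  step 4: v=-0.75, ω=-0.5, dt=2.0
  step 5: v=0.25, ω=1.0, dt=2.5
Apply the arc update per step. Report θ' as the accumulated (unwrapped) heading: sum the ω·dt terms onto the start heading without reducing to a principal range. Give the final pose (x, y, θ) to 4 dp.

(7.3650, -2.0870, 6.4222)

step 1: θ'=1.9222 (R=0.4286) → pose (5.0312, -3.6382, 1.9222)
step 2: θ'=3.9222 (R=-0.8750) → pose (6.4685, -3.9587, 3.9222)
step 3: θ'=4.9222 (R=-1.0000) → pose (6.7429, -3.0399, 4.9222)
step 4: θ'=3.9222 (R=1.5000) → pose (7.1544, -1.6618, 3.9222)
step 5: θ'=6.4222 (R=0.2500) → pose (7.3650, -2.0870, 6.4222)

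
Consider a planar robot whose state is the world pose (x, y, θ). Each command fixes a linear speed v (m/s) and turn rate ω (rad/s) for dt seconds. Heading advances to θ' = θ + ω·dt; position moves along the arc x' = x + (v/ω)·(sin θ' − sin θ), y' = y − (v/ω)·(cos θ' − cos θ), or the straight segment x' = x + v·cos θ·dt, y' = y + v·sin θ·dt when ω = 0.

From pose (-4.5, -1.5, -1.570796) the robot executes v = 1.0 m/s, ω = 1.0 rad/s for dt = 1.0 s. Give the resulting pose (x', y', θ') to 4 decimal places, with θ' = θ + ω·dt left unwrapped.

(-4.0403, -2.3415, -0.5708)

θ' = -1.5708 + 1.0·1.0 = -0.5708
R = v/ω = 1.0/1.0 = 1.0000
x' = -4.5 + 1.0000·(sin -0.5708 − sin -1.5708) = -4.0403
y' = -1.5 − 1.0000·(cos -0.5708 − cos -1.5708) = -2.3415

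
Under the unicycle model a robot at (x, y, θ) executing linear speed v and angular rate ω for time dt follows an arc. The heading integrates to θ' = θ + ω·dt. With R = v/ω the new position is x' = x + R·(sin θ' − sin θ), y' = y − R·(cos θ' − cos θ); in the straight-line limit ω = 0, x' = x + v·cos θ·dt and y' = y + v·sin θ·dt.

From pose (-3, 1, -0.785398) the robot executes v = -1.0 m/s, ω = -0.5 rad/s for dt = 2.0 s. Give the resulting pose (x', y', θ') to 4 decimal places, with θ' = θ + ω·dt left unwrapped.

θ' = -0.7854 + -0.5·2.0 = -1.7854
R = v/ω = -1.0/-0.5 = 2.0000
x' = -3 + 2.0000·(sin -1.7854 − sin -0.7854) = -3.5399
y' = 1 − 2.0000·(cos -1.7854 − cos -0.7854) = 2.8401

(-3.5399, 2.8401, -1.7854)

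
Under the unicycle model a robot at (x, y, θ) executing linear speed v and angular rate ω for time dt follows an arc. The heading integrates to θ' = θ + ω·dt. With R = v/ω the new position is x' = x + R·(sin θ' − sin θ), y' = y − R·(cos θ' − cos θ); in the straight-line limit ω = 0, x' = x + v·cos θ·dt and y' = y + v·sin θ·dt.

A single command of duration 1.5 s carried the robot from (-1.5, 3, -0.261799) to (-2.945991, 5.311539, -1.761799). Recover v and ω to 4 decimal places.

v = -2.0000, ω = -1.0000

Δθ = -1.761799 − -0.261799 = -1.500000
ω = Δθ/dt = -1.500000/1.5 = -1.0000
R = −Δy/(cos θ' − cos θ) = 2.0000
v = R·ω = 2.0000·-1.0000 = -2.0000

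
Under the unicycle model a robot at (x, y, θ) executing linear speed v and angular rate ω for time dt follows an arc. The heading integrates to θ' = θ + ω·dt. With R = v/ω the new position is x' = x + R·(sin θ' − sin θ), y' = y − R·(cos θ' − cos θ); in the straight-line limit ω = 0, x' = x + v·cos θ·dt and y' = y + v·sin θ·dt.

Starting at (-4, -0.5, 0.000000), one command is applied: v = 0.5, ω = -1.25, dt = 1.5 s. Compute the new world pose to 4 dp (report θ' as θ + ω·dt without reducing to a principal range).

(-3.6184, -1.0198, -1.8750)

θ' = 0.0000 + -1.25·1.5 = -1.8750
R = v/ω = 0.5/-1.25 = -0.4000
x' = -4 + -0.4000·(sin -1.8750 − sin 0.0000) = -3.6184
y' = -0.5 − -0.4000·(cos -1.8750 − cos 0.0000) = -1.0198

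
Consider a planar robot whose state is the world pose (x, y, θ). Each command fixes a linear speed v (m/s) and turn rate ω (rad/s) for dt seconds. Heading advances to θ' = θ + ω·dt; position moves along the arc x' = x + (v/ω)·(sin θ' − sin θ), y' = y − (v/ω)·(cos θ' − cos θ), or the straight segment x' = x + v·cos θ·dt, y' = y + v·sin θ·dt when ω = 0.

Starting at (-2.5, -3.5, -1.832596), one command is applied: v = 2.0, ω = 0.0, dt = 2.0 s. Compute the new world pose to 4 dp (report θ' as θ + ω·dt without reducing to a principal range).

(-3.5353, -7.3637, -1.8326)

θ' = -1.8326 + 0.0·2.0 = -1.8326
ω = 0 → straight: x' = -2.5 + 2.0·cos(-1.8326)·2.0 = -3.5353
y' = -3.5 + 2.0·sin(-1.8326)·2.0 = -7.3637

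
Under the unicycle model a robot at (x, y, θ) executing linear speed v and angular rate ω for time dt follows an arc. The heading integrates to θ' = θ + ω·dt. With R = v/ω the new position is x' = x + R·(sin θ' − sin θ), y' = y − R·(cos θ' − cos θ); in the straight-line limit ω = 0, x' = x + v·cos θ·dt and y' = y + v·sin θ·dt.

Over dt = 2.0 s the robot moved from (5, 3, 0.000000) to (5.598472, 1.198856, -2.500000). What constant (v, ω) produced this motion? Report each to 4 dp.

v = 1.2500, ω = -1.2500

Δθ = -2.500000 − 0.000000 = -2.500000
ω = Δθ/dt = -2.500000/2.0 = -1.2500
R = −Δy/(cos θ' − cos θ) = -1.0000
v = R·ω = -1.0000·-1.2500 = 1.2500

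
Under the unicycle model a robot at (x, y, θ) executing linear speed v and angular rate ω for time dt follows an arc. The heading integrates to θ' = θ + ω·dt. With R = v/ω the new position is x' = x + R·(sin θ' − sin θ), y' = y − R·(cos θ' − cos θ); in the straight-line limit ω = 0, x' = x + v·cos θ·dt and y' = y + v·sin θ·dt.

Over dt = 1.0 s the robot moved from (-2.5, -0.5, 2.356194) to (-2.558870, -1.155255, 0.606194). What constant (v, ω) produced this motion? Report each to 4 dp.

v = -0.7500, ω = -1.7500

Δθ = 0.606194 − 2.356194 = -1.750000
ω = Δθ/dt = -1.750000/1.0 = -1.7500
R = −Δy/(cos θ' − cos θ) = 0.4286
v = R·ω = 0.4286·-1.7500 = -0.7500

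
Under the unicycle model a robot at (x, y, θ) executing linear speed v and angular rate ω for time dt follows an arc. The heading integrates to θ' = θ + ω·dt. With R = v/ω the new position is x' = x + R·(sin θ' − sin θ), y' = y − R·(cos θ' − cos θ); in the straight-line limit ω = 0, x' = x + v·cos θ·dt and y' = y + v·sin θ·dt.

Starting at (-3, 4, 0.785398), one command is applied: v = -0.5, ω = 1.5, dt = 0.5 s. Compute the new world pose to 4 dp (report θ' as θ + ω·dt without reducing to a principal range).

θ' = 0.7854 + 1.5·0.5 = 1.5354
R = v/ω = -0.5/1.5 = -0.3333
x' = -3 + -0.3333·(sin 1.5354 − sin 0.7854) = -3.0974
y' = 4 − -0.3333·(cos 1.5354 − cos 0.7854) = 3.7761

(-3.0974, 3.7761, 1.5354)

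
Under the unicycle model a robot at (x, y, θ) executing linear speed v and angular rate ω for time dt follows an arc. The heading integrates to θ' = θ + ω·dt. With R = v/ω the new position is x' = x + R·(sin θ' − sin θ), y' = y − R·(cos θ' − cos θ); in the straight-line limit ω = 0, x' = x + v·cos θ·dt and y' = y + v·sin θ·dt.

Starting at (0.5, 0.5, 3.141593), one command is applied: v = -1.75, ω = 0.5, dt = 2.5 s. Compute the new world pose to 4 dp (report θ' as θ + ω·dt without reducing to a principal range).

θ' = 3.1416 + 0.5·2.5 = 4.3916
R = v/ω = -1.75/0.5 = -3.5000
x' = 0.5 + -3.5000·(sin 4.3916 − sin 3.1416) = 3.8214
y' = 0.5 − -3.5000·(cos 4.3916 − cos 3.1416) = 2.8964

(3.8214, 2.8964, 4.3916)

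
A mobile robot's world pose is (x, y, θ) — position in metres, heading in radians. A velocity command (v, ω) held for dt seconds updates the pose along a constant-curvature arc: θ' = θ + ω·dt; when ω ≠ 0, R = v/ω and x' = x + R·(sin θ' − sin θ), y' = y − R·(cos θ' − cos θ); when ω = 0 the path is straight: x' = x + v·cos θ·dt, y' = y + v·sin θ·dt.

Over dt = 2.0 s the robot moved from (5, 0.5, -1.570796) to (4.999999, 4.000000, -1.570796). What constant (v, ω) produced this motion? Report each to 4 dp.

Δθ = -1.570796 − -1.570796 = 0.000000
ω = Δθ/dt = 0.000000/2.0 = 0.0000
ω = 0 → v = (Δx·cos θ + Δy·sin θ)/dt = -1.7500

v = -1.7500, ω = 0.0000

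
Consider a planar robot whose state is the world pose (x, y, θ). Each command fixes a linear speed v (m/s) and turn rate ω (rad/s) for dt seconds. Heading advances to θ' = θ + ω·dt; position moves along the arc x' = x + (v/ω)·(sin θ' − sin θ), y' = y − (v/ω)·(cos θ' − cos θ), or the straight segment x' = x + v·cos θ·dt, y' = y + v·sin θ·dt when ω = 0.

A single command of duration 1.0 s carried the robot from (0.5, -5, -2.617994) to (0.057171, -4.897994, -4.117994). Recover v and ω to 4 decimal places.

v = 0.5000, ω = -1.5000

Δθ = -4.117994 − -2.617994 = -1.500000
ω = Δθ/dt = -1.500000/1.0 = -1.5000
R = Δx/(sin θ' − sin θ) = -0.3333
v = R·ω = -0.3333·-1.5000 = 0.5000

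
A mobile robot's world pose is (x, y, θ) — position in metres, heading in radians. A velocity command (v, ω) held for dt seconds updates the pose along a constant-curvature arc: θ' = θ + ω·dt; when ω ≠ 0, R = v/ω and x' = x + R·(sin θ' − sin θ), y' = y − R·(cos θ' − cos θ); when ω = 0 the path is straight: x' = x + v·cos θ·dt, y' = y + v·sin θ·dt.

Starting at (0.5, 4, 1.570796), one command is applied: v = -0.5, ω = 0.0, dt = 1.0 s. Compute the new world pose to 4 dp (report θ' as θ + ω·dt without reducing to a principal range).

(0.5000, 3.5000, 1.5708)

θ' = 1.5708 + 0.0·1.0 = 1.5708
ω = 0 → straight: x' = 0.5 + -0.5·cos(1.5708)·1.0 = 0.5000
y' = 4 + -0.5·sin(1.5708)·1.0 = 3.5000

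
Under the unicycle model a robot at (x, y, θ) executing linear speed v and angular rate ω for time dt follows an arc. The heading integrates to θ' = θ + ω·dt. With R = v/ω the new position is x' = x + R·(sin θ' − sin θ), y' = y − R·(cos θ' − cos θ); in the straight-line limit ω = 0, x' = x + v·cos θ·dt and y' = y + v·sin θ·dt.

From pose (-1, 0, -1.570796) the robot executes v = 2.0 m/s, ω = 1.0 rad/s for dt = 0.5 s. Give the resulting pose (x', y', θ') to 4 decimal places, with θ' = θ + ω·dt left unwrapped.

θ' = -1.5708 + 1.0·0.5 = -1.0708
R = v/ω = 2.0/1.0 = 2.0000
x' = -1 + 2.0000·(sin -1.0708 − sin -1.5708) = -0.7552
y' = 0 − 2.0000·(cos -1.0708 − cos -1.5708) = -0.9589

(-0.7552, -0.9589, -1.0708)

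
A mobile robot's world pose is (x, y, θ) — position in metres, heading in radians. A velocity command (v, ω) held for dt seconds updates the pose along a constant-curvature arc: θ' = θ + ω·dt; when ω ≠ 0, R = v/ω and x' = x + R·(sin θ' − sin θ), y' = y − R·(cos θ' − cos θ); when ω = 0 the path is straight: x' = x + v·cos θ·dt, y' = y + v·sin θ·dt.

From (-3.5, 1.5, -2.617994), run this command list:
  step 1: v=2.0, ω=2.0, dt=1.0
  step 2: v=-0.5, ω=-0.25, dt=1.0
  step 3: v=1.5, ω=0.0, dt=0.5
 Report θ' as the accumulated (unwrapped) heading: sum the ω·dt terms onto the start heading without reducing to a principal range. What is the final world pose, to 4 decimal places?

step 1: θ'=-0.6180 (R=1.0000) → pose (-3.5794, -0.1811, -0.6180)
step 2: θ'=-0.8680 (R=2.0000) → pose (-3.9467, 0.1563, -0.8680)
step 3: θ'=-0.8680 (straight) → pose (-3.4619, -0.4160, -0.8680)

(-3.4619, -0.4160, -0.8680)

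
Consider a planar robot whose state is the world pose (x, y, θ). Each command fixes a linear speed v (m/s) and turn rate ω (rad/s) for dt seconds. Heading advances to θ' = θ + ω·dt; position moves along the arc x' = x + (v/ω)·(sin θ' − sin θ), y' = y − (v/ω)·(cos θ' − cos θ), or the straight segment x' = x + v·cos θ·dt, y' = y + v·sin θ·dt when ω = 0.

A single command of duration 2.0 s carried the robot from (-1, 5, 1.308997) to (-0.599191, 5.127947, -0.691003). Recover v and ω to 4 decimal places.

Δθ = -0.691003 − 1.308997 = -2.000000
ω = Δθ/dt = -2.000000/2.0 = -1.0000
R = Δx/(sin θ' − sin θ) = -0.2500
v = R·ω = -0.2500·-1.0000 = 0.2500

v = 0.2500, ω = -1.0000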